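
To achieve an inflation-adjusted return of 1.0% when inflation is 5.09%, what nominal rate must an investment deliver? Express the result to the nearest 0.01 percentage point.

6.14%

By the Fisher equation, 1 + r_nom = (1 + 1.0%)(1 + 5.09%) = 1.010 × 1.0509 = 1.061409.
So r_nom = 6.1409%.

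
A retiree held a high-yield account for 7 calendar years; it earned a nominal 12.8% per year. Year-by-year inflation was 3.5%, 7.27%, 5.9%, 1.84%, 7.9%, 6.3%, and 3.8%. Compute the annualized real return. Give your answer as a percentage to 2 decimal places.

Cumulative inflation factor: 1.035 × 1.0727 × 1.059 × 1.0184 × 1.079 × 1.063 × 1.038 ≈ 1.42556.
Nominal growth factor: 2.32361. Real growth factor = 2.32361 / 1.42556 ≈ 1.62997.
Annualized: 1.62997^(1/7) − 1 ≈ 0.07229.

7.23%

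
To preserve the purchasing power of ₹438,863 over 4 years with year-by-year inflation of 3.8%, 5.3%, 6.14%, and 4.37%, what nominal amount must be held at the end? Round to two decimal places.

Cumulative price-level factor: 1.038 × 1.053 × 1.0614 × 1.0437 ≈ 1.2108225247.
The nominal amount required is ₹438,863 scaled up by that factor.

₹531,385.21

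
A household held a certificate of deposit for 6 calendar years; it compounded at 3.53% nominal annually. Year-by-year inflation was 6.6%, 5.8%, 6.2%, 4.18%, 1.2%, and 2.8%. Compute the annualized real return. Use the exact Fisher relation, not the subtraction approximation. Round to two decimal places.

-0.88%

Cumulative inflation factor: 1.066 × 1.058 × 1.062 × 1.0418 × 1.012 × 1.028 ≈ 1.29815.
Nominal growth factor: 1.23139. Real growth factor = 1.23139 / 1.29815 ≈ 0.94858.
Annualized: 0.94858^(1/6) − 1 ≈ -0.00876.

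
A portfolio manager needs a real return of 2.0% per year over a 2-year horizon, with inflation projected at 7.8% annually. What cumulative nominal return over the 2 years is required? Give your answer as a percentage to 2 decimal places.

Required annual nominal rate: (1+2.0%)(1+7.8%) − 1 = 9.956%.
Cumulative over 2 years: (1 + 0.09956)^2 − 1 ≈ 0.20903.

20.90%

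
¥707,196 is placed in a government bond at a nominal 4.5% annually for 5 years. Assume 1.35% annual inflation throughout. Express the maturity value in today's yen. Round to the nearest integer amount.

¥824,143

Nominal value at maturity: ¥707,196 × (1 + 4.5%)^5 ≈ ¥881,295.
Price-level factor over 5 years: (1 + 1.35%)^5 ≈ 1.0693472703.
Dividing the nominal maturity value by the price-level factor gives the value in today's money.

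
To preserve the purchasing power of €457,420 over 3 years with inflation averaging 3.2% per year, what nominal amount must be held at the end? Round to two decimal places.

€502,752.50

Cumulative price-level factor: (1+3.2%)^3 = 1.099104768.
The nominal amount required is €457,420 scaled up by that factor.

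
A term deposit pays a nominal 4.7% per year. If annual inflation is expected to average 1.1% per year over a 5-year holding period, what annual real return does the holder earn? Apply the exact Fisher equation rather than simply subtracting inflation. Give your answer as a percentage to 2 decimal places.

With constant rates the annual real return is the same each year: (1+4.7%)/(1+1.1%) − 1 = 0.03561.

3.56%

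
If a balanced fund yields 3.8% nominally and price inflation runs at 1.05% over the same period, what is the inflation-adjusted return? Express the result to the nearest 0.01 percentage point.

2.72%

Real return via the Fisher equation: (1 + 3.8%)/(1 + 1.05%) − 1 = 1.038/1.0105 − 1 ≈ 0.02721.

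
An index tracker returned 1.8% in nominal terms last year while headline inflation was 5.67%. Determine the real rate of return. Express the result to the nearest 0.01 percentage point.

Real return via the Fisher equation: (1 + 1.8%)/(1 + 5.67%) − 1 = 1.018/1.0567 − 1 ≈ -0.03662.

-3.66%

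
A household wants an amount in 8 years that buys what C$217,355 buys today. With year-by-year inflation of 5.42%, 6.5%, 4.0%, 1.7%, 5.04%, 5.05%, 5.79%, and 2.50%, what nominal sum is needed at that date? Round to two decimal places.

C$308,827.38

Cumulative price-level factor: 1.0542 × 1.065 × 1.040 × 1.017 × 1.0504 × 1.0505 × 1.0579 × 1.0250 ≈ 1.4208432363.
The nominal amount required is C$217,355 scaled up by that factor.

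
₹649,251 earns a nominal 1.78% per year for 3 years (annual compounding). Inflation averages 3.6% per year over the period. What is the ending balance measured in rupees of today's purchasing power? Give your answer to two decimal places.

₹615,631.31

Nominal value at maturity: ₹649,251 × (1 + 1.78%)^3 ≈ ₹684,541.79.
Price-level factor over 3 years: (1 + 3.6%)^3 = 1.111934656.
Dividing the nominal maturity value by the price-level factor gives the value in today's money.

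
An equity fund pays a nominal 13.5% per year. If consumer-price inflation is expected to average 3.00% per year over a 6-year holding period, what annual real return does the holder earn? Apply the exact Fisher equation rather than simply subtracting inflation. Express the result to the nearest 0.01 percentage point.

With constant rates the annual real return is the same each year: (1+13.5%)/(1+3.00%) − 1 = 0.10194.

10.19%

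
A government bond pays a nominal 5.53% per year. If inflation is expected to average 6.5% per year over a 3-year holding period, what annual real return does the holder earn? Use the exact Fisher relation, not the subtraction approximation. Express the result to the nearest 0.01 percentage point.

With constant rates the annual real return is the same each year: (1+5.53%)/(1+6.5%) − 1 = -0.00911.

-0.91%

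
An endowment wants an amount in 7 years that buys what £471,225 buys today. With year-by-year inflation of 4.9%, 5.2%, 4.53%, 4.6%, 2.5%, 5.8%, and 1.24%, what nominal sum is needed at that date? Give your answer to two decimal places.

Cumulative price-level factor: 1.049 × 1.052 × 1.0453 × 1.046 × 1.025 × 1.058 × 1.0124 ≈ 1.3247243905.
Multiplying £471,225 by the price-level factor gives the future nominal sum.

£624,243.25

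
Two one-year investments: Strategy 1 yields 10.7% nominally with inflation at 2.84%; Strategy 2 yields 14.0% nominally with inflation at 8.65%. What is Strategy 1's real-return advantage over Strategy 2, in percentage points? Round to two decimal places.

Strategy 1 real return: 1.107/1.0284 − 1 = 7.643%.
Strategy 2 real return: 1.140/1.0865 − 1 = 4.924%.
Difference: 7.643 − 4.924 = 2.719 pp.

2.72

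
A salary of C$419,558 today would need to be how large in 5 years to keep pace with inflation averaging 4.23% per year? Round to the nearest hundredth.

Cumulative price-level factor: (1+4.23%)^5 ≈ 1.2301659129.
Multiplying C$419,558 by the price-level factor gives the future nominal sum.

C$516,125.95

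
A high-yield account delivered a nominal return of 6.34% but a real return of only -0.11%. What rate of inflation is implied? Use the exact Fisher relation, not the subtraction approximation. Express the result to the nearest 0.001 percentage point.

6.457%

From (1+r_nom) = (1+r_real)(1+π), we get 1+π = (1 + 6.34%)/(1 − 0.11%) = 1.0634/0.9989 ≈ 1.06457.
So π ≈ 6.4571%.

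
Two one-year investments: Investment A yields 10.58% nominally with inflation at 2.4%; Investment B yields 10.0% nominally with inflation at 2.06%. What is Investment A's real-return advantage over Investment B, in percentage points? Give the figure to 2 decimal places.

Investment A real return: 1.1058/1.024 − 1 = 7.988%.
Investment B real return: 1.100/1.0206 − 1 = 7.780%.
Difference: 7.988 − 7.780 = 0.208 pp.

0.21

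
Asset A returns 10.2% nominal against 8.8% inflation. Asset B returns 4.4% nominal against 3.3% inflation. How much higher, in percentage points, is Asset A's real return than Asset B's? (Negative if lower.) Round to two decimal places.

0.22

Asset A real return: 1.102/1.088 − 1 = 1.287%.
Asset B real return: 1.044/1.033 − 1 = 1.065%.
Difference: 1.287 − 1.065 = 0.222 pp.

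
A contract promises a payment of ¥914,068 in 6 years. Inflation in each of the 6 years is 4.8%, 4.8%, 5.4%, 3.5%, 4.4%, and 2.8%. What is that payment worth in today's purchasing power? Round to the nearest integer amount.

¥710,856

Price-level factor over 6 years: 1.048 × 1.048 × 1.054 × 1.035 × 1.044 × 1.028 ≈ 1.2858702225.
Purchasing power today: ¥914,068 divided by that factor.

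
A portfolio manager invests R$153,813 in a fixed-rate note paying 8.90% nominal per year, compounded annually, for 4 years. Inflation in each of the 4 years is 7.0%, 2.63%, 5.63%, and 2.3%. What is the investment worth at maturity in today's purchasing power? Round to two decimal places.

R$182,298.69

Nominal value at maturity: R$153,813 × (1 + 8.90%)^4 ≈ R$216,323.93.
Price-level factor over 4 years: 1.070 × 1.0263 × 1.0563 × 1.023 ≈ 1.1866455641.
The maturity value deflated by that factor is the answer in today's purchasing power.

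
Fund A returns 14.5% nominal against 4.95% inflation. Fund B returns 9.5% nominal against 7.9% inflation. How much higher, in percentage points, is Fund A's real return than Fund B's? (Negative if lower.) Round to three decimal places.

Fund A real return: 1.145/1.0495 − 1 = 9.0996%.
Fund B real return: 1.095/1.079 − 1 = 1.4829%.
Difference: 9.0996 − 1.4829 = 7.6167 pp.

7.617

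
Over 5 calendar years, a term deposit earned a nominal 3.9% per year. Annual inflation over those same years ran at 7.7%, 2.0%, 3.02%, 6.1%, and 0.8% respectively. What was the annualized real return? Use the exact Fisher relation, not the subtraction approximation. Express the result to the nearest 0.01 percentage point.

Cumulative inflation factor: 1.077 × 1.020 × 1.0302 × 1.061 × 1.008 ≈ 1.21036.
Nominal growth factor: 1.21081. Real growth factor = 1.21081 / 1.21036 ≈ 1.00038.
Annualized: 1.00038^(1/5) − 1 ≈ 0.00008.

0.01%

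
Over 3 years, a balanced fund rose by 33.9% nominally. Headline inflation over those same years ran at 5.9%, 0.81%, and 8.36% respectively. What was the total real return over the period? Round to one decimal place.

Cumulative inflation factor: 1.059 × 1.0081 × 1.0836 ≈ 1.15683.
Nominal growth factor: 1.33900. Real growth factor = 1.33900 / 1.15683 ≈ 1.15748.
Total real return ≈ 15.7476%.

15.7%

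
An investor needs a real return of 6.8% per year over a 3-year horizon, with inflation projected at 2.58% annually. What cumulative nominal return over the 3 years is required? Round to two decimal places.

31.49%

Required annual nominal rate: (1+6.8%)(1+2.58%) − 1 = 9.55544%.
Cumulative over 3 years: (1 + 0.0955544)^3 − 1 ≈ 0.31493.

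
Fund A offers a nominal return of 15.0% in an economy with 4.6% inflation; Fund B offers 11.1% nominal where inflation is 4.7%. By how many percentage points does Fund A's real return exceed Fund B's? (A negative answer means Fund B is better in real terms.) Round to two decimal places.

3.83

Fund A real return: 1.150/1.046 − 1 = 9.943%.
Fund B real return: 1.111/1.047 − 1 = 6.113%.
Difference: 9.943 − 6.113 = 3.830 pp.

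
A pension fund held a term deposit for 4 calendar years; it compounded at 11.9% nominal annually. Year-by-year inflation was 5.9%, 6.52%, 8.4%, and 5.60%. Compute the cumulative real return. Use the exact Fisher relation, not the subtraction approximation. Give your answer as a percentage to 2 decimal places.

Cumulative inflation factor: 1.059 × 1.0652 × 1.084 × 1.0560 ≈ 1.29128.
Nominal growth factor: 1.56791. Real growth factor = 1.56791 / 1.29128 ≈ 1.21423.
Total real return ≈ 21.4227%.

21.42%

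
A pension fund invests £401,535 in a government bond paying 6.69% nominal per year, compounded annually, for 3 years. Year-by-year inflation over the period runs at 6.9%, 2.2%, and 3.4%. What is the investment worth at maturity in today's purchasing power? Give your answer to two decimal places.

Nominal value at maturity: £401,535 × (1 + 6.69%)^3 ≈ £487,634.64.
Price-level factor over 3 years: 1.069 × 1.022 × 1.034 = 1.129663612.
Dividing the nominal maturity value by the price-level factor gives the value in today's money.

£431,663.58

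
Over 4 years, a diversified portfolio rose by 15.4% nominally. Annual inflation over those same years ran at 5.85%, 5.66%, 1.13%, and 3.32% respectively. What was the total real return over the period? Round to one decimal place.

Cumulative inflation factor: 1.0585 × 1.0566 × 1.0113 × 1.0332 ≈ 1.16860.
Nominal growth factor: 1.15400. Real growth factor = 1.15400 / 1.16860 ≈ 0.98751.
Total real return ≈ -1.2494%.

-1.2%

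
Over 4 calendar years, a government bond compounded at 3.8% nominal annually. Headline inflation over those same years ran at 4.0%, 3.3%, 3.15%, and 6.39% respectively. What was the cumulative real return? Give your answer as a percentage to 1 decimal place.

-1.5%

Cumulative inflation factor: 1.040 × 1.033 × 1.0315 × 1.0639 ≈ 1.17897.
Nominal growth factor: 1.16089. Real growth factor = 1.16089 / 1.17897 ≈ 0.98466.
Total real return ≈ -1.5341%.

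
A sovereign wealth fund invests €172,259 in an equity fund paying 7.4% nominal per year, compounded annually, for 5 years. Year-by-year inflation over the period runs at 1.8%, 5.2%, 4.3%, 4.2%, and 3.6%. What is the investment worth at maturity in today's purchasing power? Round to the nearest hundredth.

€204,139.96

Nominal value at maturity: €172,259 × (1 + 7.4%)^5 ≈ €246,151.98.
Price-level factor over 5 years: 1.018 × 1.052 × 1.043 × 1.042 × 1.036 ≈ 1.2058000586.
The maturity value deflated by that factor is the answer in today's purchasing power.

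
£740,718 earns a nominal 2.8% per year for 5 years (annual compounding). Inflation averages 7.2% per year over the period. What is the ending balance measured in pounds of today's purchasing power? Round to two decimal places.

£600,681.90

Nominal value at maturity: £740,718 × (1 + 2.8%)^5 ≈ £850,390.64.
Price-level factor over 5 years: (1 + 7.2%)^5 ≈ 1.4157087842.
The maturity value deflated by that factor is the answer in today's purchasing power.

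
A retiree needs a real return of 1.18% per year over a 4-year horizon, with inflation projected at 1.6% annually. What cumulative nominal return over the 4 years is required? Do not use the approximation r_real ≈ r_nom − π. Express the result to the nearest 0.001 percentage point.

11.674%

Required annual nominal rate: (1+1.18%)(1+1.6%) − 1 = 2.79888%.
Cumulative over 4 years: (1 + 0.0279888)^4 − 1 ≈ 0.11674.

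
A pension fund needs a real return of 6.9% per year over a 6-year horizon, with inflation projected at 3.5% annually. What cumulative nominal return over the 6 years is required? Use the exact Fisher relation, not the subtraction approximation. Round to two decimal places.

83.45%

Required annual nominal rate: (1+6.9%)(1+3.5%) − 1 = 10.6415%.
Cumulative over 6 years: (1 + 0.106415)^6 − 1 ≈ 0.83446.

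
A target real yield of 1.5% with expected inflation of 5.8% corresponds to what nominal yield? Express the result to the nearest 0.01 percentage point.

By the Fisher equation, 1 + r_nom = (1 + 1.5%)(1 + 5.8%) = 1.015 × 1.058 = 1.07387.
So r_nom = 7.387%.

7.39%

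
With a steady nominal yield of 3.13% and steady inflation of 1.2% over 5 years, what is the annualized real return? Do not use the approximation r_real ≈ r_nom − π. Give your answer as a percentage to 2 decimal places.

With constant rates the annual real return is the same each year: (1+3.13%)/(1+1.2%) − 1 = 0.01907.

1.91%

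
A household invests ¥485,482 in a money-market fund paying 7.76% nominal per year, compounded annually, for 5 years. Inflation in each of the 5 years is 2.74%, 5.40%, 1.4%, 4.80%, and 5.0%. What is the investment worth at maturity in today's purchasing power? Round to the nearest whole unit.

¥583,838

Nominal value at maturity: ¥485,482 × (1 + 7.76%)^5 ≈ ¥705,442.
Price-level factor over 5 years: 1.0274 × 1.0540 × 1.014 × 1.0480 × 1.050 ≈ 1.2082831218.
Dividing the nominal maturity value by the price-level factor gives the value in today's money.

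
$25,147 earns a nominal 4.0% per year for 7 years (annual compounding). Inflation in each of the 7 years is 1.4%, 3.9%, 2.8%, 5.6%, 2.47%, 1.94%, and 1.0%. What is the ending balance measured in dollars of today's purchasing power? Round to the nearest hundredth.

$27,424.98

Nominal value at maturity: $25,147 × (1 + 4.0%)^7 ≈ $33,091.74.
Price-level factor over 7 years: 1.014 × 1.039 × 1.028 × 1.056 × 1.0247 × 1.0194 × 1.010 ≈ 1.2066276546.
Dividing the nominal maturity value by the price-level factor gives the value in today's money.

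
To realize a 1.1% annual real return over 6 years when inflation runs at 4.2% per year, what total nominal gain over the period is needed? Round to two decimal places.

36.68%

Required annual nominal rate: (1+1.1%)(1+4.2%) − 1 = 5.3462%.
Cumulative over 6 years: (1 + 0.053462)^6 − 1 ≈ 0.36683.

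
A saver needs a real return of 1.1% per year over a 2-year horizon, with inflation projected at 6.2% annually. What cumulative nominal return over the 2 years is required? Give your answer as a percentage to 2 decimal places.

Required annual nominal rate: (1+1.1%)(1+6.2%) − 1 = 7.3682%.
Cumulative over 2 years: (1 + 0.073682)^2 − 1 ≈ 0.15279.

15.28%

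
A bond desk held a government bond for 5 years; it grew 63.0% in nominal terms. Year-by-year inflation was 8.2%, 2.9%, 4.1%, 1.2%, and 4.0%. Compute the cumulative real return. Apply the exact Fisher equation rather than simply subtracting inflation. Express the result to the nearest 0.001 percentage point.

33.623%

Cumulative inflation factor: 1.082 × 1.029 × 1.041 × 1.012 × 1.040 ≈ 1.21985.
Nominal growth factor: 1.63000. Real growth factor = 1.63000 / 1.21985 ≈ 1.33623.
Total real return ≈ 33.6227%.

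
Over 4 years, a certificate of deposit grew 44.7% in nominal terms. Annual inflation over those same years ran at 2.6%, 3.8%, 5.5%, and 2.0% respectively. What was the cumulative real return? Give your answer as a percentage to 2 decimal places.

26.26%

Cumulative inflation factor: 1.026 × 1.038 × 1.055 × 1.020 ≈ 1.14603.
Nominal growth factor: 1.44700. Real growth factor = 1.44700 / 1.14603 ≈ 1.26262.
Total real return ≈ 26.2616%.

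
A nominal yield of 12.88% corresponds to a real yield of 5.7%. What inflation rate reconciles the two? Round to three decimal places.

From (1+r_nom) = (1+r_real)(1+π), we get 1+π = (1 + 12.88%)/(1 + 5.7%) = 1.1288/1.057 ≈ 1.06793.
So π ≈ 6.7928%.

6.793%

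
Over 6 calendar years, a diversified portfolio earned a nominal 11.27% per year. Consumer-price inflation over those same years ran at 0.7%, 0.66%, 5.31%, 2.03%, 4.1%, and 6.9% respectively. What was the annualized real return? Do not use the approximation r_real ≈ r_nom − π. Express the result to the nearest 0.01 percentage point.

7.76%

Cumulative inflation factor: 1.007 × 1.0066 × 1.0531 × 1.0203 × 1.041 × 1.069 ≈ 1.21203.
Nominal growth factor: 1.89788. Real growth factor = 1.89788 / 1.21203 ≈ 1.56587.
Annualized: 1.56587^(1/6) − 1 ≈ 0.07760.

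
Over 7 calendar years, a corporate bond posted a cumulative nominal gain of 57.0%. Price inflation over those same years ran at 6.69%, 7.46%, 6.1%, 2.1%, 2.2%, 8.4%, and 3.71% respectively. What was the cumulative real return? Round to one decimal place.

10.0%

Cumulative inflation factor: 1.0669 × 1.0746 × 1.061 × 1.021 × 1.022 × 1.084 × 1.0371 ≈ 1.42696.
Nominal growth factor: 1.57000. Real growth factor = 1.57000 / 1.42696 ≈ 1.10024.
Total real return ≈ 10.0239%.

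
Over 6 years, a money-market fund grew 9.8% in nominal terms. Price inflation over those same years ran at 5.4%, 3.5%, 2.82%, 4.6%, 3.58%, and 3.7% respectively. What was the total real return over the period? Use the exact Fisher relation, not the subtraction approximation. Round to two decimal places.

-12.87%

Cumulative inflation factor: 1.054 × 1.035 × 1.0282 × 1.046 × 1.0358 × 1.037 ≈ 1.26022.
Nominal growth factor: 1.09800. Real growth factor = 1.09800 / 1.26022 ≈ 0.87128.
Total real return ≈ -12.8721%.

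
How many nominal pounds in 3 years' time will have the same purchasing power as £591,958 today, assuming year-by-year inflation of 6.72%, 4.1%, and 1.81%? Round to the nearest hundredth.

Cumulative price-level factor: 1.0672 × 1.041 × 1.0181 ≈ 1.1310634891.
The nominal amount required is £591,958 scaled up by that factor.

£669,542.08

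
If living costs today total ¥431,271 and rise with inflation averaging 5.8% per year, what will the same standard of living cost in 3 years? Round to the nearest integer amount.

Cumulative price-level factor: (1+5.8%)^3 = 1.184287112.
The nominal amount required is ¥431,271 scaled up by that factor.

¥510,749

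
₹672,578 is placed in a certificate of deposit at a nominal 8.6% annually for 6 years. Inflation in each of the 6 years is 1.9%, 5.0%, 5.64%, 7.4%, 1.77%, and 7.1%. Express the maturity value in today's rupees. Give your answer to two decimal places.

₹833,904.29

Nominal value at maturity: ₹672,578 × (1 + 8.6%)^6 ≈ ₹1,103,371.11.
Price-level factor over 6 years: 1.019 × 1.050 × 1.0564 × 1.074 × 1.0177 × 1.071 ≈ 1.3231387919.
The maturity value deflated by that factor is the answer in today's purchasing power.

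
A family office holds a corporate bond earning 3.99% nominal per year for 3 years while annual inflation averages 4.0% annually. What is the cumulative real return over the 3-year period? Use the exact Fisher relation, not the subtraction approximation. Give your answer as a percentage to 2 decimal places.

-0.03%

The annual real rate is (1+3.99%)/(1+4.0%) − 1 = -0.0096%.
Compounded over 3 years: (1 + -0.000096)^3 − 1 ≈ -0.00029.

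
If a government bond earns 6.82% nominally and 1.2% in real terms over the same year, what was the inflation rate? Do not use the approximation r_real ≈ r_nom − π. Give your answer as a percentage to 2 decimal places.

From (1+r_nom) = (1+r_real)(1+π), we get 1+π = (1 + 6.82%)/(1 + 1.2%) = 1.0682/1.012 ≈ 1.05553.
So π ≈ 5.5534%.

5.55%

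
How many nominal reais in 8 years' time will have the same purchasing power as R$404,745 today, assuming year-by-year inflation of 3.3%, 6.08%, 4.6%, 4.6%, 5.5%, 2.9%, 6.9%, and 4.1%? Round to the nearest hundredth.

Cumulative price-level factor: 1.033 × 1.0608 × 1.046 × 1.046 × 1.055 × 1.029 × 1.069 × 1.041 ≈ 1.4484165240.
The nominal amount required is R$404,745 scaled up by that factor.

R$586,239.35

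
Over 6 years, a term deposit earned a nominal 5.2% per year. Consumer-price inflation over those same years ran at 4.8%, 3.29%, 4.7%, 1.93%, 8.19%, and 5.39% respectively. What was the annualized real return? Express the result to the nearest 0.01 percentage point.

0.48%

Cumulative inflation factor: 1.048 × 1.0329 × 1.047 × 1.0193 × 1.0819 × 1.0539 ≈ 1.31721.
Nominal growth factor: 1.35548. Real growth factor = 1.35548 / 1.31721 ≈ 1.02906.
Annualized: 1.02906^(1/6) − 1 ≈ 0.00479.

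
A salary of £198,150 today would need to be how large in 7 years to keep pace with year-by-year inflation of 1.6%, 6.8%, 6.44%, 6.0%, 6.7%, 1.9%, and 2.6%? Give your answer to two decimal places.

Cumulative price-level factor: 1.016 × 1.068 × 1.0644 × 1.060 × 1.067 × 1.019 × 1.026 ≈ 1.3657199579.
The nominal amount required is £198,150 scaled up by that factor.

£270,617.41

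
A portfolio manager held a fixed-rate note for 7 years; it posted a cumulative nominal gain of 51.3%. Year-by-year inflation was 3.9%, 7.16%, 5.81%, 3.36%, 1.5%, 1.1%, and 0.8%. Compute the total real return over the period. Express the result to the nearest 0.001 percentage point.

Cumulative inflation factor: 1.039 × 1.0716 × 1.0581 × 1.0336 × 1.015 × 1.011 × 1.008 ≈ 1.25952.
Nominal growth factor: 1.51300. Real growth factor = 1.51300 / 1.25952 ≈ 1.20125.
Total real return ≈ 20.1251%.

20.125%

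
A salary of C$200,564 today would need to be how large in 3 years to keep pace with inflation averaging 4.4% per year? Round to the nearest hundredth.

C$228,220.41

Cumulative price-level factor: (1+4.4%)^3 = 1.137893184.
The nominal amount required is C$200,564 scaled up by that factor.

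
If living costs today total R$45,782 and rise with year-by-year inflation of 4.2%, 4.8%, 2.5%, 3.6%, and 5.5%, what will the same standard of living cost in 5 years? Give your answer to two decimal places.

Cumulative price-level factor: 1.042 × 1.048 × 1.025 × 1.036 × 1.055 ≈ 1.2233904389.
Multiplying R$45,782 by the price-level factor gives the future nominal sum.

R$56,009.26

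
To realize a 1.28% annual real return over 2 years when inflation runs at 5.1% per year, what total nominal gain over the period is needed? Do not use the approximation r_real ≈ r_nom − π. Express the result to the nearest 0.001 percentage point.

13.306%

Required annual nominal rate: (1+1.28%)(1+5.1%) − 1 = 6.44528%.
Cumulative over 2 years: (1 + 0.0644528)^2 − 1 ≈ 0.13306.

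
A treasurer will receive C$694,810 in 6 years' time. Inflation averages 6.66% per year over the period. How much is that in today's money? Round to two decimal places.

Price-level factor over 6 years: (1 + 6.66%)^6 ≈ 1.4723446279.
Purchasing power today: C$694,810 divided by that factor.

C$471,907.18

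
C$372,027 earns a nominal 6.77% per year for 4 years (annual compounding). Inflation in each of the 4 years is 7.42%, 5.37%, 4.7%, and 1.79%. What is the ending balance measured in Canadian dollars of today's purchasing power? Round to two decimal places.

Nominal value at maturity: C$372,027 × (1 + 6.77%)^4 ≈ C$483,472.12.
Price-level factor over 4 years: 1.0742 × 1.0537 × 1.047 × 1.0179 ≈ 1.2062961011.
Dividing the nominal maturity value by the price-level factor gives the value in today's money.

C$400,790.58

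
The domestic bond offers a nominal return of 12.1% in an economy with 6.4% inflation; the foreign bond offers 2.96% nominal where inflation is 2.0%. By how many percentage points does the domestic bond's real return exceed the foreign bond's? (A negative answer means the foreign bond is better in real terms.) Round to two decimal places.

4.42

The domestic bond real return: 1.121/1.064 − 1 = 5.357%.
The foreign bond real return: 1.0296/1.020 − 1 = 0.941%.
Difference: 5.357 − 0.941 = 4.416 pp.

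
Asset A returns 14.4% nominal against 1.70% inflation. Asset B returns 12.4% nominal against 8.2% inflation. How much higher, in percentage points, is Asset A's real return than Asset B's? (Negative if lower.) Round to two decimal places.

8.61

Asset A real return: 1.144/1.0170 − 1 = 12.488%.
Asset B real return: 1.124/1.082 − 1 = 3.882%.
Difference: 12.488 − 3.882 = 8.606 pp.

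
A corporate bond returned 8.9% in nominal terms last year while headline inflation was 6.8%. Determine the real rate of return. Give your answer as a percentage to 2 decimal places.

1.97%

Real return via the Fisher equation: (1 + 8.9%)/(1 + 6.8%) − 1 = 1.089/1.068 − 1 ≈ 0.01966.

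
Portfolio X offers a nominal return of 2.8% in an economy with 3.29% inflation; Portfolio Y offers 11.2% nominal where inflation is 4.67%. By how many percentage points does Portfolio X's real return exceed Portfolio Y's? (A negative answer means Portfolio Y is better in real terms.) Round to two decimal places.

Portfolio X real return: 1.028/1.0329 − 1 = -0.474%.
Portfolio Y real return: 1.112/1.0467 − 1 = 6.239%.
Difference: -0.474 − 6.239 = -6.713 pp.

-6.71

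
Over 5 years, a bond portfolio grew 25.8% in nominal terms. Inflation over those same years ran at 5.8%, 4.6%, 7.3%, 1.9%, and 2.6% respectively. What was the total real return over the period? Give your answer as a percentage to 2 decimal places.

Cumulative inflation factor: 1.058 × 1.046 × 1.073 × 1.019 × 1.026 ≈ 1.24148.
Nominal growth factor: 1.25800. Real growth factor = 1.25800 / 1.24148 ≈ 1.01331.
Total real return ≈ 1.3309%.

1.33%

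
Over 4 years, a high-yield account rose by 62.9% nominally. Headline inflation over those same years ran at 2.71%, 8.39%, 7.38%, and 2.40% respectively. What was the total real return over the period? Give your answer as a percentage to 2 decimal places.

Cumulative inflation factor: 1.0271 × 1.0839 × 1.0738 × 1.0240 ≈ 1.22412.
Nominal growth factor: 1.62900. Real growth factor = 1.62900 / 1.22412 ≈ 1.33075.
Total real return ≈ 33.0748%.

33.07%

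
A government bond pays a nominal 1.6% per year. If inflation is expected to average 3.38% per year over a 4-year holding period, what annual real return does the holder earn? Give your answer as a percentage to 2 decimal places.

-1.72%

With constant rates the annual real return is the same each year: (1+1.6%)/(1+3.38%) − 1 = -0.01722.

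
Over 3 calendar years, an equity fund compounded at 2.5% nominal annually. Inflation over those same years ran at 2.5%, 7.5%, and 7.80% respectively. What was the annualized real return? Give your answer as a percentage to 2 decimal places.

Cumulative inflation factor: 1.025 × 1.075 × 1.0780 ≈ 1.18782.
Nominal growth factor: 1.07689. Real growth factor = 1.07689 / 1.18782 ≈ 0.90661.
Annualized: 0.90661^(1/3) − 1 ≈ -0.03215.

-3.22%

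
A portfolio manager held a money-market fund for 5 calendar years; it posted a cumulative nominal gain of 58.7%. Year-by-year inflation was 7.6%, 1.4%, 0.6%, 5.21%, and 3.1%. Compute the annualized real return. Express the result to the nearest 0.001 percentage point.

Cumulative inflation factor: 1.076 × 1.014 × 1.006 × 1.0521 × 1.031 ≈ 1.19059.
Nominal growth factor: 1.58700. Real growth factor = 1.58700 / 1.19059 ≈ 1.33295.
Annualized: 1.33295^(1/5) − 1 ≈ 0.05916.

5.916%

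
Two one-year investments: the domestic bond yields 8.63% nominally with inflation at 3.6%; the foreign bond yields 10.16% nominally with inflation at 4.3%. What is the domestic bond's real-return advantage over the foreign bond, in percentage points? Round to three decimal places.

-0.763

The domestic bond real return: 1.0863/1.036 − 1 = 4.8552%.
The foreign bond real return: 1.1016/1.043 − 1 = 5.6184%.
Difference: 4.8552 − 5.6184 = -0.7632 pp.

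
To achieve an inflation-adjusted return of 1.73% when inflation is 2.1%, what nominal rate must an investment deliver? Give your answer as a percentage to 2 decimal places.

By the Fisher equation, 1 + r_nom = (1 + 1.73%)(1 + 2.1%) = 1.0173 × 1.021 = 1.0386633.
So r_nom = 3.86633%.

3.87%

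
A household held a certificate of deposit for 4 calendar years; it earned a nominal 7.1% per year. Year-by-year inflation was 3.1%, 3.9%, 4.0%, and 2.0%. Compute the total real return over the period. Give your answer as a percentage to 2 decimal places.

15.78%

Cumulative inflation factor: 1.031 × 1.039 × 1.040 × 1.020 ≈ 1.13634.
Nominal growth factor: 1.31570. Real growth factor = 1.31570 / 1.13634 ≈ 1.15784.
Total real return ≈ 15.7844%.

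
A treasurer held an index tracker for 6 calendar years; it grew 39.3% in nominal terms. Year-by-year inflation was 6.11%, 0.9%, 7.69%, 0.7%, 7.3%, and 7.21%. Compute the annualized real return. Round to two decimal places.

Cumulative inflation factor: 1.0611 × 1.009 × 1.0769 × 1.007 × 1.073 × 1.0721 ≈ 1.33563.
Nominal growth factor: 1.39300. Real growth factor = 1.39300 / 1.33563 ≈ 1.04295.
Annualized: 1.04295^(1/6) − 1 ≈ 0.00703.

0.70%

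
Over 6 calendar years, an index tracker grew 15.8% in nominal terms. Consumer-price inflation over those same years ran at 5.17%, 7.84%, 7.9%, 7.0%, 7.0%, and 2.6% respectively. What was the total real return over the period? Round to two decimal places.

-19.44%

Cumulative inflation factor: 1.0517 × 1.0784 × 1.079 × 1.070 × 1.070 × 1.026 ≈ 1.43750.
Nominal growth factor: 1.15800. Real growth factor = 1.15800 / 1.43750 ≈ 0.80556.
Total real return ≈ -19.4435%.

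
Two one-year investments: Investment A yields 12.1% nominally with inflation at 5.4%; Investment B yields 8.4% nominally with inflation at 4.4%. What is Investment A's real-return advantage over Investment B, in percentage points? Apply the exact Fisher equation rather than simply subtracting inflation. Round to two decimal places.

2.53

Investment A real return: 1.121/1.054 − 1 = 6.357%.
Investment B real return: 1.084/1.044 − 1 = 3.831%.
Difference: 6.357 − 3.831 = 2.526 pp.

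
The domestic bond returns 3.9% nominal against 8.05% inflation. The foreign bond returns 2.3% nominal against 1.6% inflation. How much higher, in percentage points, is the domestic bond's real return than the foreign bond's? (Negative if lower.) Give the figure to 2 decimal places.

The domestic bond real return: 1.039/1.0805 − 1 = -3.841%.
The foreign bond real return: 1.023/1.016 − 1 = 0.689%.
Difference: -3.841 − 0.689 = -4.530 pp.

-4.53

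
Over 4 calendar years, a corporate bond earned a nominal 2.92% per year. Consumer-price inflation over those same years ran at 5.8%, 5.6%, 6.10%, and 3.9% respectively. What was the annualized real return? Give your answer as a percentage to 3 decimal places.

-2.303%

Cumulative inflation factor: 1.058 × 1.056 × 1.0610 × 1.039 ≈ 1.23163.
Nominal growth factor: 1.12202. Real growth factor = 1.12202 / 1.23163 ≈ 0.91100.
Annualized: 0.91100^(1/4) − 1 ≈ -0.02303.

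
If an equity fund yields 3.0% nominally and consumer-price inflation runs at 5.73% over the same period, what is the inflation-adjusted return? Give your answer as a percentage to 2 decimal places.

Real return via the Fisher equation: (1 + 3.0%)/(1 + 5.73%) − 1 = 1.030/1.0573 − 1 ≈ -0.02582.

-2.58%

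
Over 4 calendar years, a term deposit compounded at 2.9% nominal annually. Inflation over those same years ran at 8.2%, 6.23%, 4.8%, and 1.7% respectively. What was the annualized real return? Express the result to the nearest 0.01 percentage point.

Cumulative inflation factor: 1.082 × 1.0623 × 1.048 × 1.017 ≈ 1.22506.
Nominal growth factor: 1.12114. Real growth factor = 1.12114 / 1.22506 ≈ 0.91518.
Annualized: 0.91518^(1/4) − 1 ≈ -0.02192.

-2.19%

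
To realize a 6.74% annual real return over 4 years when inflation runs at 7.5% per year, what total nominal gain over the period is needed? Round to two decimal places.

73.36%

Required annual nominal rate: (1+6.74%)(1+7.5%) − 1 = 14.7455%.
Cumulative over 4 years: (1 + 0.147455)^4 − 1 ≈ 0.73358.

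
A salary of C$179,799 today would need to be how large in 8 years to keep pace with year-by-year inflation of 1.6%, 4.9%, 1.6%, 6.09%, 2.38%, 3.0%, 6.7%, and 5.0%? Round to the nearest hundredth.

Cumulative price-level factor: 1.016 × 1.049 × 1.016 × 1.0609 × 1.0238 × 1.030 × 1.067 × 1.050 ≈ 1.3571986592.
The nominal amount required is C$179,799 scaled up by that factor.

C$244,022.96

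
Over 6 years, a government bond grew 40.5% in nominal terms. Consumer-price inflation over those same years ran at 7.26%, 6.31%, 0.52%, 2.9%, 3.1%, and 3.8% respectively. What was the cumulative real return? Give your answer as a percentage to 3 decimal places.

Cumulative inflation factor: 1.0726 × 1.0631 × 1.0052 × 1.029 × 1.031 × 1.038 ≈ 1.26222.
Nominal growth factor: 1.40500. Real growth factor = 1.40500 / 1.26222 ≈ 1.11312.
Total real return ≈ 11.3116%.

11.312%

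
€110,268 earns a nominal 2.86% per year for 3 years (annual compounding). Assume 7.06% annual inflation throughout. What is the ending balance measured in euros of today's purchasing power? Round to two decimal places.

€97,792.90

Nominal value at maturity: €110,268 × (1 + 2.86%)^3 ≈ €120,002.16.
Price-level factor over 3 years: (1 + 7.06%)^3 ≈ 1.2271049758.
The maturity value deflated by that factor is the answer in today's purchasing power.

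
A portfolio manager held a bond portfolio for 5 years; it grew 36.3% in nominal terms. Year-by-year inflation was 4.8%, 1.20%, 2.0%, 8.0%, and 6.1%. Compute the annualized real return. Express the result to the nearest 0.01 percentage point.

1.92%

Cumulative inflation factor: 1.048 × 1.0120 × 1.020 × 1.080 × 1.061 ≈ 1.23960.
Nominal growth factor: 1.36300. Real growth factor = 1.36300 / 1.23960 ≈ 1.09955.
Annualized: 1.09955^(1/5) − 1 ≈ 0.01916.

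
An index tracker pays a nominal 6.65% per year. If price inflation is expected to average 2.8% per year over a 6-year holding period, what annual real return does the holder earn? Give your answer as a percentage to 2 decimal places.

3.75%

With constant rates the annual real return is the same each year: (1+6.65%)/(1+2.8%) − 1 = 0.03745.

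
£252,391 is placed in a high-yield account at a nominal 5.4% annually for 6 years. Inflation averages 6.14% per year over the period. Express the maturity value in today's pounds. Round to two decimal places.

Nominal value at maturity: £252,391 × (1 + 5.4%)^6 ≈ £346,033.01.
Price-level factor over 6 years: (1 + 6.14%)^6 ≈ 1.4297973894.
The maturity value deflated by that factor is the answer in today's purchasing power.

£242,015.42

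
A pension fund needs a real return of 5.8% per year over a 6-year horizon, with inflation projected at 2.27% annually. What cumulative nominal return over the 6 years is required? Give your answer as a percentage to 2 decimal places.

60.47%

Required annual nominal rate: (1+5.8%)(1+2.27%) − 1 = 8.20166%.
Cumulative over 6 years: (1 + 0.0820166)^6 − 1 ≈ 0.60474.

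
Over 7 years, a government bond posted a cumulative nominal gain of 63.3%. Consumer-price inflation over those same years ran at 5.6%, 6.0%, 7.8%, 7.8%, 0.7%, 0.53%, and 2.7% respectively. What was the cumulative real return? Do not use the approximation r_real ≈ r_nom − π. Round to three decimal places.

Cumulative inflation factor: 1.056 × 1.060 × 1.078 × 1.078 × 1.007 × 1.0053 × 1.027 ≈ 1.35239.
Nominal growth factor: 1.63300. Real growth factor = 1.63300 / 1.35239 ≈ 1.20749.
Total real return ≈ 20.7489%.

20.749%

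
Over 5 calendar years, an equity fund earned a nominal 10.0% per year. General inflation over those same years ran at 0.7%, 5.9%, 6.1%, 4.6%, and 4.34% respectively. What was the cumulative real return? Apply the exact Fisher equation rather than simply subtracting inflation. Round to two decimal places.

Cumulative inflation factor: 1.007 × 1.059 × 1.061 × 1.046 × 1.0434 ≈ 1.23488.
Nominal growth factor: 1.61051. Real growth factor = 1.61051 / 1.23488 ≈ 1.30419.
Total real return ≈ 30.4188%.

30.42%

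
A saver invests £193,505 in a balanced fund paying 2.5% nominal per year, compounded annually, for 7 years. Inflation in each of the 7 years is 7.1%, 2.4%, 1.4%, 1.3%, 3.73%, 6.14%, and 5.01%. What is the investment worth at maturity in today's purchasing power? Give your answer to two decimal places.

Nominal value at maturity: £193,505 × (1 + 2.5%)^7 ≈ £230,016.64.
Price-level factor over 7 years: 1.071 × 1.024 × 1.014 × 1.013 × 1.0373 × 1.0614 × 1.0501 ≈ 1.3024196727.
The maturity value deflated by that factor is the answer in today's purchasing power.

£176,607.16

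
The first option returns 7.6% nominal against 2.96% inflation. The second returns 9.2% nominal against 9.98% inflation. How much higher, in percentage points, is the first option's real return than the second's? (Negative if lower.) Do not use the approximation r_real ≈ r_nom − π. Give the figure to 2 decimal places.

5.22

The first option real return: 1.076/1.0296 − 1 = 4.507%.
The second real return: 1.092/1.0998 − 1 = -0.709%.
Difference: 4.507 − (-0.709) = 5.216 pp.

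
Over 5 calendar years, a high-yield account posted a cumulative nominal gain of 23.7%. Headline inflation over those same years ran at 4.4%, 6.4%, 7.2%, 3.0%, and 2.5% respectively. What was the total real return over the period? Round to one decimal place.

-1.6%

Cumulative inflation factor: 1.044 × 1.064 × 1.072 × 1.030 × 1.025 ≈ 1.25718.
Nominal growth factor: 1.23700. Real growth factor = 1.23700 / 1.25718 ≈ 0.98395.
Total real return ≈ -1.6053%.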